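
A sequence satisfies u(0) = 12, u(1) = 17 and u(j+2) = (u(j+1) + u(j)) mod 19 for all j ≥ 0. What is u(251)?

5

Listing terms: u(0) = 12; u(1) = 17; u(2) = 10; u(3) = 8; u(4) = 18; u(5) = 7; u(6) = 6; u(7) = 13; u(8) = 0; u(9) = 13; u(10) = 13; u(11) = 7; u(12) = 1; u(13) = 8; u(14) = 9; u(15) = 17; u(16) = 7; u(17) = 5; u(18) = 12; u(19) = 17.
The sequence repeats with period 18.
(251 - 0) mod 18 = 17, so u(251) = u(17) = 5.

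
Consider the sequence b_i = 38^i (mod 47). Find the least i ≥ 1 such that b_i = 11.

41

Listing terms: b_0 = 1,  b_1 = 38,  b_2 = 34,  b_3 = 23,  b_4 = 28,  b_5 = 30,  b_6 = 12,  b_7 = 33,  b_8 = 32,  b_9 = 41,  b_{10} = 7,  b_{11} = 31,  b_{12} = 3,  b_{13} = 20,  b_{14} = 8,  b_{15} = 22,  b_{16} = 37,  b_{17} = 43,  b_{18} = 36,  b_{19} = 5,  b_{20} = 2,  b_{21} = 29,  b_{22} = 21,  b_{23} = 46,  b_{24} = 9,  b_{25} = 13,  b_{26} = 24,  b_{27} = 19,  b_{28} = 17,  b_{29} = 35,  b_{30} = 14,  b_{31} = 15,  b_{32} = 6,  b_{33} = 40,  b_{34} = 16,  b_{35} = 44,  b_{36} = 27,  b_{37} = 39,  b_{38} = 25,  b_{39} = 10,  b_{40} = 4,  b_{41} = 11,  b_{42} = 42,  b_{43} = 45,  b_{44} = 18,  b_{45} = 26,  b_{46} = 1.
Since b_{46} = b_0 = 1, the sequence is periodic with period 46.
The value 11 first appears (with i ≥ 1) at b_{41}.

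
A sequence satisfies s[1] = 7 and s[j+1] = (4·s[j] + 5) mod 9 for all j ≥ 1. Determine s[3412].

s[1] = 7; s[2] = 6; s[3] = 2; s[4] = 4; s[5] = 3; s[6] = 8; s[7] = 1; s[8] = 0; s[9] = 5; s[10] = 7.
The sequence repeats with period 9.
So s[3412] = s[1 + ((3412-1) mod 9)] = s[1] = 7.

7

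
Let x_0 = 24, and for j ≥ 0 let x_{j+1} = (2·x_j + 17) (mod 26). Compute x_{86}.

17

x_0 = 24; x_1 = 13; x_2 = 17; x_3 = 25; x_4 = 15; x_5 = 21; x_6 = 7; x_7 = 5; x_8 = 1; x_9 = 19; x_{10} = 3; x_{11} = 23; x_{12} = 11; x_{13} = 13.
Since x_{13} = x_1 = 13, the sequence is eventually periodic: after a pre-period of length 1 it cycles with period 12.
For j ≥ 1, x_j depends only on (j - 1) mod 12. (86 - 1) mod 12 = 1, so x_{86} = x_2 = 17.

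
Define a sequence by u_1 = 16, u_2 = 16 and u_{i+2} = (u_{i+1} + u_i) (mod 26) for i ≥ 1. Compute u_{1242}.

22

u_1 = 16; u_2 = 16; u_3 = 6; u_4 = 22; u_5 = 2; u_6 = 24; u_7 = 0; u_8 = 24; u_9 = 24; u_{10} = 22; u_{11} = 20; u_{12} = 16; u_{13} = 10; u_{14} = 0; u_{15} = 10; u_{16} = 10; u_{17} = 20; u_{18} = 4; u_{19} = 24; u_{20} = 2; u_{21} = 0; u_{22} = 2; u_{23} = 2; u_{24} = 4; u_{25} = 6; u_{26} = 10; u_{27} = 16; u_{28} = 0; u_{29} = 16; u_{30} = 16.
Since (u_{29}, u_{30}) = (u_1, u_2) = (16, 16) (two consecutive terms determine the rest), the sequence is periodic with period 28.
So u_{1242} = u_{1 + ((1242-1) mod 28)} = u_{10} = 22.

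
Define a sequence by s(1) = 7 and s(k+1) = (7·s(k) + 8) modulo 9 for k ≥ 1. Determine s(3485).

3

Listing terms: s(1) = 7; s(2) = 3; s(3) = 2; s(4) = 4; s(5) = 0; s(6) = 8; s(7) = 1; s(8) = 6; s(9) = 5; s(10) = 7.
Since s(10) = s(1) = 7, the sequence is periodic with period 9.
So s(3485) = s(1 + ((3485-1) mod 9)) = s(2) = 3.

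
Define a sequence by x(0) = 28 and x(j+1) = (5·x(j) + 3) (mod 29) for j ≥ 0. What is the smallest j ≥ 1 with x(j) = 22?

Listing terms: x(0) = 28, x(1) = 27, x(2) = 22, x(3) = 26, x(4) = 17, x(5) = 1, x(6) = 8, x(7) = 14, x(8) = 15, x(9) = 20, x(10) = 16, x(11) = 25, x(12) = 12, x(13) = 5, x(14) = 28.
The sequence repeats with period 14.
The value 22 first appears (with j ≥ 1) at x(2).

2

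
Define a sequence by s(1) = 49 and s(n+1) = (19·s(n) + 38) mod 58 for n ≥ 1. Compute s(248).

s(1) = 49,  s(2) = 41,  s(3) = 5,  s(4) = 17,  s(5) = 13,  s(6) = 53,  s(7) = 1,  s(8) = 57,  s(9) = 19,  s(10) = 51,  s(11) = 21,  s(12) = 31,  s(13) = 47,  s(14) = 3,  s(15) = 37,  s(16) = 45,  s(17) = 23,  s(18) = 11,  s(19) = 15,  s(20) = 33,  s(21) = 27,  s(22) = 29,  s(23) = 9,  s(24) = 35,  s(25) = 7,  s(26) = 55,  s(27) = 39,  s(28) = 25,  s(29) = 49.
The sequence repeats with period 28.
So s(248) = s(1 + ((248-1) mod 28)) = s(24) = 35.

35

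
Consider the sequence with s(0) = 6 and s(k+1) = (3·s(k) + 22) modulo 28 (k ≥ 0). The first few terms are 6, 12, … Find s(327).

0

Listing terms: s(0) = 6; s(1) = 12; s(2) = 2; s(3) = 0; s(4) = 22; s(5) = 4; s(6) = 6.
The sequence repeats with period 6.
So s(327) = s(0 + ((327-0) mod 6)) = s(3) = 0.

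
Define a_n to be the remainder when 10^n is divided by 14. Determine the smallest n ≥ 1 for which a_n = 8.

a_0 = 1,  a_1 = 10,  a_2 = 2,  a_3 = 6,  a_4 = 4,  a_5 = 12,  a_6 = 8,  a_7 = 10.
Since a_7 = a_1 = 10, the sequence is eventually periodic: after a pre-period of length 1 it cycles with period 6.
The value 8 first appears (with n ≥ 1) at a_6.

6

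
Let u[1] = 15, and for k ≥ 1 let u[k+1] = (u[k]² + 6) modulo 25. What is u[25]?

20

u[1] = 15,  u[2] = 6,  u[3] = 17,  u[4] = 20,  u[5] = 6.
Since u[5] = u[2] = 6, the sequence is eventually periodic: after a pre-period of length 1 it cycles with period 3.
For k ≥ 2, u[k] depends only on (k - 2) mod 3. (25 - 2) mod 3 = 2, so u[25] = u[4] = 20.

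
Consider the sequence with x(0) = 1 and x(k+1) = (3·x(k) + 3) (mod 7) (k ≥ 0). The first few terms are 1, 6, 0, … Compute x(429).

3

Listing terms: x(0) = 1, x(1) = 6, x(2) = 0, x(3) = 3, x(4) = 5, x(5) = 4, x(6) = 1.
Since x(6) = x(0) = 1, the sequence is periodic with period 6.
So x(429) = x(0 + ((429-0) mod 6)) = x(3) = 3.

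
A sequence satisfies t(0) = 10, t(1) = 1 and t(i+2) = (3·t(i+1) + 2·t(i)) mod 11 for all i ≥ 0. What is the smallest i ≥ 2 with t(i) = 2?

12

We have t(0) = 10; t(1) = 1; t(2) = 1; t(3) = 5; t(4) = 6; t(5) = 6; t(6) = 8; t(7) = 3; t(8) = 3; t(9) = 4; t(10) = 7; t(11) = 7; t(12) = 2; t(13) = 9; t(14) = 9; t(15) = 1; t(16) = 10; t(17) = 10; t(18) = 6; t(19) = 5; t(20) = 5; t(21) = 3; t(22) = 8; t(23) = 8; t(24) = 7; t(25) = 4; t(26) = 4; t(27) = 9; t(28) = 2; t(29) = 2; t(30) = 10; t(31) = 1.
Since (t(30), t(31)) = (t(0), t(1)) = (10, 1) (two consecutive terms determine the rest), the sequence is periodic with period 30.
The value 2 first appears (with i ≥ 2) at t(12).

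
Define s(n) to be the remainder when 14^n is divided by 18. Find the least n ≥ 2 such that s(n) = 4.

4

s(1) = 14; s(2) = 16; s(3) = 8; s(4) = 4; s(5) = 2; s(6) = 10; s(7) = 14.
The sequence repeats with period 6.
The value 4 first appears (with n ≥ 2) at s(4).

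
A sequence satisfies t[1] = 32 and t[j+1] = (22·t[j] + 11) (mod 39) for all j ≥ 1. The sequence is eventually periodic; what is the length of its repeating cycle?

Listing terms: t[1] = 32, t[2] = 13, t[3] = 24, t[4] = 32.
The sequence repeats with period 3.

3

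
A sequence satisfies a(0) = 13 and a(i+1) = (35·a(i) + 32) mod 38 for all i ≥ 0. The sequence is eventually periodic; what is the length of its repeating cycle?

9

a(0) = 13,  a(1) = 31,  a(2) = 15,  a(3) = 25,  a(4) = 33,  a(5) = 9,  a(6) = 5,  a(7) = 17,  a(8) = 19,  a(9) = 13.
Since a(9) = a(0) = 13, the sequence is periodic with period 9.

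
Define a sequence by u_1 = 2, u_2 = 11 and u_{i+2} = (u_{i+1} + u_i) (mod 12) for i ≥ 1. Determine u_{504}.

Computing terms: u_1 = 2; u_2 = 11; u_3 = 1; u_4 = 0; u_5 = 1; u_6 = 1; u_7 = 2; u_8 = 3; u_9 = 5; u_{10} = 8; u_{11} = 1; u_{12} = 9; u_{13} = 10; u_{14} = 7; u_{15} = 5; u_{16} = 0; u_{17} = 5; u_{18} = 5; u_{19} = 10; u_{20} = 3; u_{21} = 1; u_{22} = 4; u_{23} = 5; u_{24} = 9; u_{25} = 2; u_{26} = 11.
The sequence repeats with period 24.
(504 - 1) mod 24 = 23, so u_{504} = u_{24} = 9.

9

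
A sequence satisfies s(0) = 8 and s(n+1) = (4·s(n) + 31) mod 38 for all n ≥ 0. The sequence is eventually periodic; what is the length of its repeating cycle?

Computing terms: s(0) = 8, s(1) = 25, s(2) = 17, s(3) = 23, s(4) = 9, s(5) = 29, s(6) = 33, s(7) = 11, s(8) = 37, s(9) = 27, s(10) = 25.
Since s(10) = s(1) = 25, the sequence is eventually periodic: after a pre-period of length 1 it cycles with period 9.

9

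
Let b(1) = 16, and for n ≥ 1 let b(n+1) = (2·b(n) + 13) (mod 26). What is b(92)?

7

Computing terms: b(1) = 16,  b(2) = 19,  b(3) = 25,  b(4) = 11,  b(5) = 9,  b(6) = 5,  b(7) = 23,  b(8) = 7,  b(9) = 1,  b(10) = 15,  b(11) = 17,  b(12) = 21,  b(13) = 3,  b(14) = 19.
Since b(14) = b(2) = 19, the sequence is eventually periodic: after a pre-period of length 1 it cycles with period 12.
For n ≥ 2, b(n) depends only on (n - 2) mod 12. (92 - 2) mod 12 = 6, so b(92) = b(8) = 7.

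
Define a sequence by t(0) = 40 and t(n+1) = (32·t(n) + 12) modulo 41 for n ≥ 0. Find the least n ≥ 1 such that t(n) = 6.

3

Listing terms: t(0) = 40,  t(1) = 21,  t(2) = 28,  t(3) = 6,  t(4) = 40.
The sequence repeats with period 4.
The value 6 first appears (with n ≥ 1) at t(3).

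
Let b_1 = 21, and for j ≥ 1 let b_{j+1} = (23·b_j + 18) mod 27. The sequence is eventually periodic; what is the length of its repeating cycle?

6

Listing terms: b_1 = 21,  b_2 = 15,  b_3 = 12,  b_4 = 24,  b_5 = 3,  b_6 = 6,  b_7 = 21.
Since b_7 = b_1 = 21, the sequence is periodic with period 6.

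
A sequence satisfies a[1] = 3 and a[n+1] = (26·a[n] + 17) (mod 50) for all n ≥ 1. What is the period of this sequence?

We have a[1] = 3,  a[2] = 45,  a[3] = 37,  a[4] = 29,  a[5] = 21,  a[6] = 13,  a[7] = 5,  a[8] = 47,  a[9] = 39,  a[10] = 31,  a[11] = 23,  a[12] = 15,  a[13] = 7,  a[14] = 49,  a[15] = 41,  a[16] = 33,  a[17] = 25,  a[18] = 17,  a[19] = 9,  a[20] = 1,  a[21] = 43,  a[22] = 35,  a[23] = 27,  a[24] = 19,  a[25] = 11,  a[26] = 3.
Since a[26] = a[1] = 3, the sequence is periodic with period 25.

25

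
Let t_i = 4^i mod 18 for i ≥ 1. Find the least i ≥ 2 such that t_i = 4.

4

We have t_1 = 4,  t_2 = 16,  t_3 = 10,  t_4 = 4.
The sequence repeats with period 3.
The value 4 next appears (with i ≥ 2) at t_4.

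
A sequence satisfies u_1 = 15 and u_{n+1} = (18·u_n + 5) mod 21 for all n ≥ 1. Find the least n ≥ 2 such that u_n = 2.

We have u_1 = 15, u_2 = 2, u_3 = 20, u_4 = 8, u_5 = 2.
Since u_5 = u_2 = 2, the sequence is eventually periodic: after a pre-period of length 1 it cycles with period 3.
The value 2 first appears (with n ≥ 2) at u_2.

2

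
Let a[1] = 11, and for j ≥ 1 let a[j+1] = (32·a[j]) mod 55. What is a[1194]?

22

a[1] = 11; a[2] = 22; a[3] = 44; a[4] = 33; a[5] = 11.
Since a[5] = a[1] = 11, the sequence is periodic with period 4.
(1194 - 1) mod 4 = 1, so a[1194] = a[2] = 22.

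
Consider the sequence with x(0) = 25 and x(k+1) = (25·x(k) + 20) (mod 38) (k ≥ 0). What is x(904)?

x(0) = 25; x(1) = 37; x(2) = 33; x(3) = 9; x(4) = 17; x(5) = 27; x(6) = 11; x(7) = 29; x(8) = 23; x(9) = 25.
Since x(9) = x(0) = 25, the sequence is periodic with period 9.
So x(904) = x(0 + ((904-0) mod 9)) = x(4) = 17.

17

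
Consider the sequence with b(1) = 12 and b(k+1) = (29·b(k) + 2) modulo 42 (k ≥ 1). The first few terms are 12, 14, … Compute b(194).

20

Listing terms: b(1) = 12; b(2) = 14; b(3) = 30; b(4) = 32; b(5) = 6; b(6) = 8; b(7) = 24; b(8) = 26; b(9) = 0; b(10) = 2; b(11) = 18; b(12) = 20; b(13) = 36; b(14) = 38; b(15) = 12.
Since b(15) = b(1) = 12, the sequence is periodic with period 14.
So b(194) = b(1 + ((194-1) mod 14)) = b(12) = 20.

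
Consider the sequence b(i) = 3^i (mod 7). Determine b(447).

Computing terms: b(1) = 3, b(2) = 2, b(3) = 6, b(4) = 4, b(5) = 5, b(6) = 1, b(7) = 3.
The sequence repeats with period 6.
So b(447) = b(1 + ((447-1) mod 6)) = b(3) = 6.

6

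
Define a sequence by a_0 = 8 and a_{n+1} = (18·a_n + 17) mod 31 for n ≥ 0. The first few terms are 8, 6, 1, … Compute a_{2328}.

4

Computing terms: a_0 = 8,  a_1 = 6,  a_2 = 1,  a_3 = 4,  a_4 = 27,  a_5 = 7,  a_6 = 19,  a_7 = 18,  a_8 = 0,  a_9 = 17,  a_{10} = 13,  a_{11} = 3,  a_{12} = 9,  a_{13} = 24,  a_{14} = 15,  a_{15} = 8.
Since a_{15} = a_0 = 8, the sequence is periodic with period 15.
So a_{2328} = a_{0 + ((2328-0) mod 15)} = a_3 = 4.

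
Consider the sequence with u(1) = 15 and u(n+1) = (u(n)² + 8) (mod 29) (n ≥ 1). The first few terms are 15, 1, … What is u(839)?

We have u(1) = 15, u(2) = 1, u(3) = 9, u(4) = 2, u(5) = 12, u(6) = 7, u(7) = 28, u(8) = 9.
Since u(8) = u(3) = 9, the sequence is eventually periodic: after a pre-period of length 2 it cycles with period 5.
For n ≥ 3, u(n) depends only on (n - 3) mod 5. (839 - 3) mod 5 = 1, so u(839) = u(4) = 2.

2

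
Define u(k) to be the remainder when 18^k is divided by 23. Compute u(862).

Computing terms: u(0) = 1,  u(1) = 18,  u(2) = 2,  u(3) = 13,  u(4) = 4,  u(5) = 3,  u(6) = 8,  u(7) = 6,  u(8) = 16,  u(9) = 12,  u(10) = 9,  u(11) = 1.
The sequence repeats with period 11.
(862 - 0) mod 11 = 4, so u(862) = u(4) = 4.

4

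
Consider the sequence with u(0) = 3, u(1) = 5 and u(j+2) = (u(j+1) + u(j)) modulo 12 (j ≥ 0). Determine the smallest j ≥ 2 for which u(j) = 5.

7

u(0) = 3,  u(1) = 5,  u(2) = 8,  u(3) = 1,  u(4) = 9,  u(5) = 10,  u(6) = 7,  u(7) = 5,  u(8) = 0,  u(9) = 5,  u(10) = 5,  u(11) = 10,  u(12) = 3,  u(13) = 1,  u(14) = 4,  u(15) = 5,  u(16) = 9,  u(17) = 2,  u(18) = 11,  u(19) = 1,  u(20) = 0,  u(21) = 1,  u(22) = 1,  u(23) = 2,  u(24) = 3,  u(25) = 5.
Since (u(24), u(25)) = (u(0), u(1)) = (3, 5) (two consecutive terms determine the rest), the sequence is periodic with period 24.
The value 5 first appears (with j ≥ 2) at u(7).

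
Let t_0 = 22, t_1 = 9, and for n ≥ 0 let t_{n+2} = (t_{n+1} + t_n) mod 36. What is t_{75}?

4

We have t_0 = 22, t_1 = 9, t_2 = 31, t_3 = 4, t_4 = 35, t_5 = 3, t_6 = 2, t_7 = 5, t_8 = 7, t_9 = 12, t_{10} = 19, t_{11} = 31, t_{12} = 14, t_{13} = 9, t_{14} = 23, t_{15} = 32, t_{16} = 19, t_{17} = 15, t_{18} = 34, t_{19} = 13, t_{20} = 11, t_{21} = 24, t_{22} = 35, t_{23} = 23, t_{24} = 22, t_{25} = 9.
The sequence repeats with period 24.
(75 - 0) mod 24 = 3, so t_{75} = t_3 = 4.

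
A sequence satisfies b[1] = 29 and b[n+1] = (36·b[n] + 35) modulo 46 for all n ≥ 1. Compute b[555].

33

Listing terms: b[1] = 29,  b[2] = 21,  b[3] = 9,  b[4] = 37,  b[5] = 33,  b[6] = 27,  b[7] = 41,  b[8] = 39,  b[9] = 13,  b[10] = 43,  b[11] = 19,  b[12] = 29.
Since b[12] = b[1] = 29, the sequence is periodic with period 11.
So b[555] = b[1 + ((555-1) mod 11)] = b[5] = 33.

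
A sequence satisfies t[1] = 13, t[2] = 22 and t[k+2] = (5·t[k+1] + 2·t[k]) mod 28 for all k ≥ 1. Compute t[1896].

4

t[1] = 13,  t[2] = 22,  t[3] = 24,  t[4] = 24,  t[5] = 0,  t[6] = 20,  t[7] = 16,  t[8] = 8,  t[9] = 16,  t[10] = 12,  t[11] = 8,  t[12] = 8,  t[13] = 0,  t[14] = 16,  t[15] = 24,  t[16] = 12,  t[17] = 24,  t[18] = 4,  t[19] = 12,  t[20] = 12,  t[21] = 0,  t[22] = 24,  t[23] = 8,  t[24] = 4,  t[25] = 8,  t[26] = 20,  t[27] = 4,  t[28] = 4,  t[29] = 0,  t[30] = 8,  t[31] = 12,  t[32] = 20,  t[33] = 12,  t[34] = 16,  t[35] = 20,  t[36] = 20,  t[37] = 0,  t[38] = 12,  t[39] = 4,  t[40] = 16,  t[41] = 4,  t[42] = 24,  t[43] = 16,  t[44] = 16,  t[45] = 0,  t[46] = 4,  t[47] = 20,  t[48] = 24,  t[49] = 20,  t[50] = 8,  t[51] = 24,  t[52] = 24.
Since (t[51], t[52]) = (t[3], t[4]) = (24, 24) (two consecutive terms determine the rest), the sequence is eventually periodic: after a pre-period of length 2 it cycles with period 48.
For k ≥ 3, t[k] depends only on (k - 3) mod 48. (1896 - 3) mod 48 = 21, so t[1896] = t[24] = 4.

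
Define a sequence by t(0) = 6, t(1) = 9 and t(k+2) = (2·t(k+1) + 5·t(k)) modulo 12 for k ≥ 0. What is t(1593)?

9

t(0) = 6,  t(1) = 9,  t(2) = 0,  t(3) = 9,  t(4) = 6,  t(5) = 9.
Since (t(4), t(5)) = (t(0), t(1)) = (6, 9) (two consecutive terms determine the rest), the sequence is periodic with period 4.
(1593 - 0) mod 4 = 1, so t(1593) = t(1) = 9.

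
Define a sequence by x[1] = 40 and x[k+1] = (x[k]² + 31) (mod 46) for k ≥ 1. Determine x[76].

17

We have x[1] = 40; x[2] = 21; x[3] = 12; x[4] = 37; x[5] = 20; x[6] = 17; x[7] = 44; x[8] = 35; x[9] = 14; x[10] = 43; x[11] = 40.
The sequence repeats with period 10.
(76 - 1) mod 10 = 5, so x[76] = x[6] = 17.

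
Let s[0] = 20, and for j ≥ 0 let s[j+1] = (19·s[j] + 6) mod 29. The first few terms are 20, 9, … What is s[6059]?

17

Listing terms: s[0] = 20, s[1] = 9, s[2] = 3, s[3] = 5, s[4] = 14, s[5] = 11, s[6] = 12, s[7] = 2, s[8] = 15, s[9] = 1, s[10] = 25, s[11] = 17, s[12] = 10, s[13] = 22, s[14] = 18, s[15] = 0, s[16] = 6, s[17] = 4, s[18] = 24, s[19] = 27, s[20] = 26, s[21] = 7, s[22] = 23, s[23] = 8, s[24] = 13, s[25] = 21, s[26] = 28, s[27] = 16, s[28] = 20.
Since s[28] = s[0] = 20, the sequence is periodic with period 28.
(6059 - 0) mod 28 = 11, so s[6059] = s[11] = 17.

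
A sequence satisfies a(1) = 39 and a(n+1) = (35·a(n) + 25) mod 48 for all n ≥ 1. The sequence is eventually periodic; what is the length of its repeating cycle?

8

a(1) = 39; a(2) = 46; a(3) = 3; a(4) = 34; a(5) = 15; a(6) = 22; a(7) = 27; a(8) = 10; a(9) = 39.
The sequence repeats with period 8.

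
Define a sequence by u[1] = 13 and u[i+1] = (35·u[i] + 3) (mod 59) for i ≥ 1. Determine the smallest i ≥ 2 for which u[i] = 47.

u[1] = 13,  u[2] = 45,  u[3] = 44,  u[4] = 9,  u[5] = 23,  u[6] = 41,  u[7] = 22,  u[8] = 6,  u[9] = 36,  u[10] = 24,  u[11] = 17,  u[12] = 8,  u[13] = 47,  u[14] = 55,  u[15] = 40,  u[16] = 46,  u[17] = 20,  u[18] = 54,  u[19] = 5,  u[20] = 1,  u[21] = 38,  u[22] = 35,  u[23] = 48,  u[24] = 31,  u[25] = 26,  u[26] = 28,  u[27] = 39,  u[28] = 11,  u[29] = 34,  u[30] = 13.
The sequence repeats with period 29.
The value 47 first appears (with i ≥ 2) at u[13].

13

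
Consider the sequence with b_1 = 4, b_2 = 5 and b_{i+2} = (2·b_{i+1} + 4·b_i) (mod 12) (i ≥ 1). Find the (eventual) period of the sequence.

8

Computing terms: b_1 = 4, b_2 = 5, b_3 = 2, b_4 = 0, b_5 = 8, b_6 = 4, b_7 = 4, b_8 = 0, b_9 = 4, b_{10} = 8, b_{11} = 8, b_{12} = 0, b_{13} = 8.
Since (b_{12}, b_{13}) = (b_4, b_5) = (0, 8) (two consecutive terms determine the rest), the sequence is eventually periodic: after a pre-period of length 3 it cycles with period 8.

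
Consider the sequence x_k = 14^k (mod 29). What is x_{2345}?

Listing terms: x_0 = 1; x_1 = 14; x_2 = 22; x_3 = 18; x_4 = 20; x_5 = 19; x_6 = 5; x_7 = 12; x_8 = 23; x_9 = 3; x_{10} = 13; x_{11} = 8; x_{12} = 25; x_{13} = 2; x_{14} = 28; x_{15} = 15; x_{16} = 7; x_{17} = 11; x_{18} = 9; x_{19} = 10; x_{20} = 24; x_{21} = 17; x_{22} = 6; x_{23} = 26; x_{24} = 16; x_{25} = 21; x_{26} = 4; x_{27} = 27; x_{28} = 1.
Since x_{28} = x_0 = 1, the sequence is periodic with period 28.
(2345 - 0) mod 28 = 21, so x_{2345} = x_{21} = 17.

17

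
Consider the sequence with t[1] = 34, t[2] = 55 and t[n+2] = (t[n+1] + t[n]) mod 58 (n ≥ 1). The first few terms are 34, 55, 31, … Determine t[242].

Listing terms: t[1] = 34,  t[2] = 55,  t[3] = 31,  t[4] = 28,  t[5] = 1,  t[6] = 29,  t[7] = 30,  t[8] = 1,  t[9] = 31,  t[10] = 32,  t[11] = 5,  t[12] = 37,  t[13] = 42,  t[14] = 21,  t[15] = 5,  t[16] = 26,  t[17] = 31,  t[18] = 57,  t[19] = 30,  t[20] = 29,  t[21] = 1,  t[22] = 30,  t[23] = 31,  t[24] = 3,  t[25] = 34,  t[26] = 37,  t[27] = 13,  t[28] = 50,  t[29] = 5,  t[30] = 55,  t[31] = 2,  t[32] = 57,  t[33] = 1,  t[34] = 0,  t[35] = 1,  t[36] = 1,  t[37] = 2,  t[38] = 3,  t[39] = 5,  t[40] = 8,  t[41] = 13,  t[42] = 21,  t[43] = 34,  t[44] = 55.
The sequence repeats with period 42.
(242 - 1) mod 42 = 31, so t[242] = t[32] = 57.

57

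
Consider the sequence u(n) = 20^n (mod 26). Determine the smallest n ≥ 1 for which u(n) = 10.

2

Listing terms: u(0) = 1; u(1) = 20; u(2) = 10; u(3) = 18; u(4) = 22; u(5) = 24; u(6) = 12; u(7) = 6; u(8) = 16; u(9) = 8; u(10) = 4; u(11) = 2; u(12) = 14; u(13) = 20.
Since u(13) = u(1) = 20, the sequence is eventually periodic: after a pre-period of length 1 it cycles with period 12.
The value 10 first appears (with n ≥ 1) at u(2).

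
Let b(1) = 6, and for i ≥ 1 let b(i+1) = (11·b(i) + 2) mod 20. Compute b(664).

b(1) = 6, b(2) = 8, b(3) = 10, b(4) = 12, b(5) = 14, b(6) = 16, b(7) = 18, b(8) = 0, b(9) = 2, b(10) = 4, b(11) = 6.
The sequence repeats with period 10.
(664 - 1) mod 10 = 3, so b(664) = b(4) = 12.

12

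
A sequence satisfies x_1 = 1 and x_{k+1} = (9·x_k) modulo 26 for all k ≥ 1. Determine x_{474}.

3

Listing terms: x_1 = 1, x_2 = 9, x_3 = 3, x_4 = 1.
The sequence repeats with period 3.
So x_{474} = x_{1 + ((474-1) mod 3)} = x_3 = 3.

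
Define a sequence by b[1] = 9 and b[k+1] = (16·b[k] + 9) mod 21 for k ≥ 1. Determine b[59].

b[1] = 9,  b[2] = 6,  b[3] = 0,  b[4] = 9.
Since b[4] = b[1] = 9, the sequence is periodic with period 3.
So b[59] = b[1 + ((59-1) mod 3)] = b[2] = 6.

6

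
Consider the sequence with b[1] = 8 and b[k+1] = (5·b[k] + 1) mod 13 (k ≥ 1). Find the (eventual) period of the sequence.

Listing terms: b[1] = 8, b[2] = 2, b[3] = 11, b[4] = 4, b[5] = 8.
Since b[5] = b[1] = 8, the sequence is periodic with period 4.

4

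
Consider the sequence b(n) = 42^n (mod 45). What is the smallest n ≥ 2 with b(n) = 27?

Computing terms: b(1) = 42, b(2) = 9, b(3) = 18, b(4) = 36, b(5) = 27, b(6) = 9.
Since b(6) = b(2) = 9, the sequence is eventually periodic: after a pre-period of length 1 it cycles with period 4.
The value 27 first appears (with n ≥ 2) at b(5).

5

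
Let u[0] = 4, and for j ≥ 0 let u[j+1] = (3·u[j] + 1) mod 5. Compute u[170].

Computing terms: u[0] = 4, u[1] = 3, u[2] = 0, u[3] = 1, u[4] = 4.
The sequence repeats with period 4.
So u[170] = u[0 + ((170-0) mod 4)] = u[2] = 0.

0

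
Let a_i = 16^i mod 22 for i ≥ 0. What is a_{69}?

20

Computing terms: a_0 = 1,  a_1 = 16,  a_2 = 14,  a_3 = 4,  a_4 = 20,  a_5 = 12,  a_6 = 16.
Since a_6 = a_1 = 16, the sequence is eventually periodic: after a pre-period of length 1 it cycles with period 5.
For i ≥ 1, a_i depends only on (i - 1) mod 5. (69 - 1) mod 5 = 3, so a_{69} = a_4 = 20.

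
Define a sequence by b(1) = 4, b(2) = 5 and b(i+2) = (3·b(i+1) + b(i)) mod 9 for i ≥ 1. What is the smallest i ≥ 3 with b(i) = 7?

5

We have b(1) = 4,  b(2) = 5,  b(3) = 1,  b(4) = 8,  b(5) = 7,  b(6) = 2,  b(7) = 4,  b(8) = 5.
Since (b(7), b(8)) = (b(1), b(2)) = (4, 5) (two consecutive terms determine the rest), the sequence is periodic with period 6.
The value 7 first appears (with i ≥ 3) at b(5).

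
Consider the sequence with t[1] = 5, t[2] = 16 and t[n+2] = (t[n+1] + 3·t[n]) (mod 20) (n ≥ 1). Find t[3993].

We have t[1] = 5; t[2] = 16; t[3] = 11; t[4] = 19; t[5] = 12; t[6] = 9; t[7] = 5; t[8] = 12; t[9] = 7; t[10] = 3; t[11] = 4; t[12] = 13; t[13] = 5; t[14] = 4; t[15] = 19; t[16] = 11; t[17] = 8; t[18] = 1; t[19] = 5; t[20] = 8; t[21] = 3; t[22] = 7; t[23] = 16; t[24] = 17; t[25] = 5; t[26] = 16.
The sequence repeats with period 24.
So t[3993] = t[1 + ((3993-1) mod 24)] = t[9] = 7.

7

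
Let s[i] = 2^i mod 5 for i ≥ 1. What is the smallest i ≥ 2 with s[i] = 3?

Computing terms: s[1] = 2; s[2] = 4; s[3] = 3; s[4] = 1; s[5] = 2.
Since s[5] = s[1] = 2, the sequence is periodic with period 4.
The value 3 first appears (with i ≥ 2) at s[3].

3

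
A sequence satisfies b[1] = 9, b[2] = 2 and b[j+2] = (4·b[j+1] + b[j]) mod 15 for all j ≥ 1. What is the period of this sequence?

40

Listing terms: b[1] = 9; b[2] = 2; b[3] = 2; b[4] = 10; b[5] = 12; b[6] = 13; b[7] = 4; b[8] = 14; b[9] = 0; b[10] = 14; b[11] = 11; b[12] = 13; b[13] = 3; b[14] = 10; b[15] = 13; b[16] = 2; b[17] = 6; b[18] = 11; b[19] = 5; b[20] = 1; b[21] = 9; b[22] = 7; b[23] = 7; b[24] = 5; b[25] = 12; b[26] = 8; b[27] = 14; b[28] = 4; b[29] = 0; b[30] = 4; b[31] = 1; b[32] = 8; b[33] = 3; b[34] = 5; b[35] = 8; b[36] = 7; b[37] = 6; b[38] = 1; b[39] = 10; b[40] = 11; b[41] = 9; b[42] = 2.
The sequence repeats with period 40.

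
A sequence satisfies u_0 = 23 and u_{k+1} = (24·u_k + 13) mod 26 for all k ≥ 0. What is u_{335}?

u_0 = 23, u_1 = 19, u_2 = 1, u_3 = 11, u_4 = 17, u_5 = 5, u_6 = 3, u_7 = 7, u_8 = 25, u_9 = 15, u_{10} = 9, u_{11} = 21, u_{12} = 23.
The sequence repeats with period 12.
(335 - 0) mod 12 = 11, so u_{335} = u_{11} = 21.

21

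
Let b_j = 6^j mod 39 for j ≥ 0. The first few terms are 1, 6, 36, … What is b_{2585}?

15

We have b_0 = 1, b_1 = 6, b_2 = 36, b_3 = 21, b_4 = 9, b_5 = 15, b_6 = 12, b_7 = 33, b_8 = 3, b_9 = 18, b_{10} = 30, b_{11} = 24, b_{12} = 27, b_{13} = 6.
Since b_{13} = b_1 = 6, the sequence is eventually periodic: after a pre-period of length 1 it cycles with period 12.
For j ≥ 1, b_j depends only on (j - 1) mod 12. (2585 - 1) mod 12 = 4, so b_{2585} = b_5 = 15.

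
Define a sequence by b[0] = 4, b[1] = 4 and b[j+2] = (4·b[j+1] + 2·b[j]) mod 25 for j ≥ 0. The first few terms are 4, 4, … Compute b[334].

4

Listing terms: b[0] = 4; b[1] = 4; b[2] = 24; b[3] = 4; b[4] = 14; b[5] = 14; b[6] = 9; b[7] = 14; b[8] = 24; b[9] = 24; b[10] = 19; b[11] = 24; b[12] = 9; b[13] = 9; b[14] = 4; b[15] = 9; b[16] = 19; b[17] = 19; b[18] = 14; b[19] = 19; b[20] = 4; b[21] = 4.
Since (b[20], b[21]) = (b[0], b[1]) = (4, 4) (two consecutive terms determine the rest), the sequence is periodic with period 20.
(334 - 0) mod 20 = 14, so b[334] = b[14] = 4.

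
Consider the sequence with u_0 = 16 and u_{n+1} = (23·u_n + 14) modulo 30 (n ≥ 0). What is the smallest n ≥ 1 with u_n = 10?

2

Listing terms: u_0 = 16, u_1 = 22, u_2 = 10, u_3 = 4, u_4 = 16.
The sequence repeats with period 4.
The value 10 first appears (with n ≥ 1) at u_2.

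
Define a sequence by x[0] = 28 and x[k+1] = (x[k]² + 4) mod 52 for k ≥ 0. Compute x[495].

0

Computing terms: x[0] = 28,  x[1] = 8,  x[2] = 16,  x[3] = 0,  x[4] = 4,  x[5] = 20,  x[6] = 40,  x[7] = 44,  x[8] = 16.
Since x[8] = x[2] = 16, the sequence is eventually periodic: after a pre-period of length 2 it cycles with period 6.
For k ≥ 2, x[k] depends only on (k - 2) mod 6. (495 - 2) mod 6 = 1, so x[495] = x[3] = 0.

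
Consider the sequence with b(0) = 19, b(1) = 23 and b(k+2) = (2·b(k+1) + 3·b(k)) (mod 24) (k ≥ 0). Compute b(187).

b(0) = 19, b(1) = 23, b(2) = 7, b(3) = 11, b(4) = 19, b(5) = 23.
Since (b(4), b(5)) = (b(0), b(1)) = (19, 23) (two consecutive terms determine the rest), the sequence is periodic with period 4.
(187 - 0) mod 4 = 3, so b(187) = b(3) = 11.

11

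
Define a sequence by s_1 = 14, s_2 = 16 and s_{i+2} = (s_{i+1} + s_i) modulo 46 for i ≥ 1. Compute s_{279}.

44

Listing terms: s_1 = 14,  s_2 = 16,  s_3 = 30,  s_4 = 0,  s_5 = 30,  s_6 = 30,  s_7 = 14,  s_8 = 44,  s_9 = 12,  s_{10} = 10,  s_{11} = 22,  s_{12} = 32,  s_{13} = 8,  s_{14} = 40,  s_{15} = 2,  s_{16} = 42,  s_{17} = 44,  s_{18} = 40,  s_{19} = 38,  s_{20} = 32,  s_{21} = 24,  s_{22} = 10,  s_{23} = 34,  s_{24} = 44,  s_{25} = 32,  s_{26} = 30,  s_{27} = 16,  s_{28} = 0,  s_{29} = 16,  s_{30} = 16,  s_{31} = 32,  s_{32} = 2,  s_{33} = 34,  s_{34} = 36,  s_{35} = 24,  s_{36} = 14,  s_{37} = 38,  s_{38} = 6,  s_{39} = 44,  s_{40} = 4,  s_{41} = 2,  s_{42} = 6,  s_{43} = 8,  s_{44} = 14,  s_{45} = 22,  s_{46} = 36,  s_{47} = 12,  s_{48} = 2,  s_{49} = 14,  s_{50} = 16.
Since (s_{49}, s_{50}) = (s_1, s_2) = (14, 16) (two consecutive terms determine the rest), the sequence is periodic with period 48.
(279 - 1) mod 48 = 38, so s_{279} = s_{39} = 44.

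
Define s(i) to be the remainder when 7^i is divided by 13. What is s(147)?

5

We have s(1) = 7, s(2) = 10, s(3) = 5, s(4) = 9, s(5) = 11, s(6) = 12, s(7) = 6, s(8) = 3, s(9) = 8, s(10) = 4, s(11) = 2, s(12) = 1, s(13) = 7.
The sequence repeats with period 12.
(147 - 1) mod 12 = 2, so s(147) = s(3) = 5.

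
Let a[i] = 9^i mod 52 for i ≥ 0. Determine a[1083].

a[0] = 1; a[1] = 9; a[2] = 29; a[3] = 1.
Since a[3] = a[0] = 1, the sequence is periodic with period 3.
So a[1083] = a[0 + ((1083-0) mod 3)] = a[0] = 1.

1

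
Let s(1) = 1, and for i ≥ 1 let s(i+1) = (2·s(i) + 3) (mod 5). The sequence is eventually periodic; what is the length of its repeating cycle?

We have s(1) = 1; s(2) = 0; s(3) = 3; s(4) = 4; s(5) = 1.
Since s(5) = s(1) = 1, the sequence is periodic with period 4.

4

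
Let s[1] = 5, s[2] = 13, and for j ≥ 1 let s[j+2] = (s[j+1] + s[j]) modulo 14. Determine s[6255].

We have s[1] = 5,  s[2] = 13,  s[3] = 4,  s[4] = 3,  s[5] = 7,  s[6] = 10,  s[7] = 3,  s[8] = 13,  s[9] = 2,  s[10] = 1,  s[11] = 3,  s[12] = 4,  s[13] = 7,  s[14] = 11,  s[15] = 4,  s[16] = 1,  s[17] = 5,  s[18] = 6,  s[19] = 11,  s[20] = 3,  s[21] = 0,  s[22] = 3,  s[23] = 3,  s[24] = 6,  s[25] = 9,  s[26] = 1,  s[27] = 10,  s[28] = 11,  s[29] = 7,  s[30] = 4,  s[31] = 11,  s[32] = 1,  s[33] = 12,  s[34] = 13,  s[35] = 11,  s[36] = 10,  s[37] = 7,  s[38] = 3,  s[39] = 10,  s[40] = 13,  s[41] = 9,  s[42] = 8,  s[43] = 3,  s[44] = 11,  s[45] = 0,  s[46] = 11,  s[47] = 11,  s[48] = 8,  s[49] = 5,  s[50] = 13.
The sequence repeats with period 48.
(6255 - 1) mod 48 = 14, so s[6255] = s[15] = 4.

4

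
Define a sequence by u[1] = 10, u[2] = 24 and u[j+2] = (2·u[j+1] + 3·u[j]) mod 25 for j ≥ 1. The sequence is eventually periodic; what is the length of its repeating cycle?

20

We have u[1] = 10, u[2] = 24, u[3] = 3, u[4] = 3, u[5] = 15, u[6] = 14, u[7] = 23, u[8] = 13, u[9] = 20, u[10] = 4, u[11] = 18, u[12] = 23, u[13] = 0, u[14] = 19, u[15] = 13, u[16] = 8, u[17] = 5, u[18] = 9, u[19] = 8, u[20] = 18, u[21] = 10, u[22] = 24.
Since (u[21], u[22]) = (u[1], u[2]) = (10, 24) (two consecutive terms determine the rest), the sequence is periodic with period 20.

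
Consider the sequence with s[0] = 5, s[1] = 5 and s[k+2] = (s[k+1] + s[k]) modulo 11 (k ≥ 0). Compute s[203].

4

Computing terms: s[0] = 5,  s[1] = 5,  s[2] = 10,  s[3] = 4,  s[4] = 3,  s[5] = 7,  s[6] = 10,  s[7] = 6,  s[8] = 5,  s[9] = 0,  s[10] = 5,  s[11] = 5.
Since (s[10], s[11]) = (s[0], s[1]) = (5, 5) (two consecutive terms determine the rest), the sequence is periodic with period 10.
So s[203] = s[0 + ((203-0) mod 10)] = s[3] = 4.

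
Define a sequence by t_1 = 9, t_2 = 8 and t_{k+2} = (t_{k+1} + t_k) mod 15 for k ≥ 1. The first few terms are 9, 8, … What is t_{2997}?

We have t_1 = 9,  t_2 = 8,  t_3 = 2,  t_4 = 10,  t_5 = 12,  t_6 = 7,  t_7 = 4,  t_8 = 11,  t_9 = 0,  t_{10} = 11,  t_{11} = 11,  t_{12} = 7,  t_{13} = 3,  t_{14} = 10,  t_{15} = 13,  t_{16} = 8,  t_{17} = 6,  t_{18} = 14,  t_{19} = 5,  t_{20} = 4,  t_{21} = 9,  t_{22} = 13,  t_{23} = 7,  t_{24} = 5,  t_{25} = 12,  t_{26} = 2,  t_{27} = 14,  t_{28} = 1,  t_{29} = 0,  t_{30} = 1,  t_{31} = 1,  t_{32} = 2,  t_{33} = 3,  t_{34} = 5,  t_{35} = 8,  t_{36} = 13,  t_{37} = 6,  t_{38} = 4,  t_{39} = 10,  t_{40} = 14,  t_{41} = 9,  t_{42} = 8.
Since (t_{41}, t_{42}) = (t_1, t_2) = (9, 8) (two consecutive terms determine the rest), the sequence is periodic with period 40.
So t_{2997} = t_{1 + ((2997-1) mod 40)} = t_{37} = 6.

6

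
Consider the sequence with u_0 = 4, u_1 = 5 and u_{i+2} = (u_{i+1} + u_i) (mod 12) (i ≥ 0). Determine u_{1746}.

Listing terms: u_0 = 4,  u_1 = 5,  u_2 = 9,  u_3 = 2,  u_4 = 11,  u_5 = 1,  u_6 = 0,  u_7 = 1,  u_8 = 1,  u_9 = 2,  u_{10} = 3,  u_{11} = 5,  u_{12} = 8,  u_{13} = 1,  u_{14} = 9,  u_{15} = 10,  u_{16} = 7,  u_{17} = 5,  u_{18} = 0,  u_{19} = 5,  u_{20} = 5,  u_{21} = 10,  u_{22} = 3,  u_{23} = 1,  u_{24} = 4,  u_{25} = 5.
The sequence repeats with period 24.
So u_{1746} = u_{0 + ((1746-0) mod 24)} = u_{18} = 0.

0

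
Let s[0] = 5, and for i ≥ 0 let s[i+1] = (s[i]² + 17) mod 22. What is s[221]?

20

s[0] = 5,  s[1] = 20,  s[2] = 21,  s[3] = 18,  s[4] = 11,  s[5] = 6,  s[6] = 9,  s[7] = 10,  s[8] = 7,  s[9] = 0,  s[10] = 17,  s[11] = 20.
Since s[11] = s[1] = 20, the sequence is eventually periodic: after a pre-period of length 1 it cycles with period 10.
For i ≥ 1, s[i] depends only on (i - 1) mod 10. (221 - 1) mod 10 = 0, so s[221] = s[1] = 20.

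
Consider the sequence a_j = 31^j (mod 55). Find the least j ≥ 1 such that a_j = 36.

3

Listing terms: a_0 = 1; a_1 = 31; a_2 = 26; a_3 = 36; a_4 = 16; a_5 = 1.
Since a_5 = a_0 = 1, the sequence is periodic with period 5.
The value 36 first appears (with j ≥ 1) at a_3.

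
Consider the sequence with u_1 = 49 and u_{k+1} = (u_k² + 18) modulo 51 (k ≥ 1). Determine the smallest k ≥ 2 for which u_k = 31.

We have u_1 = 49; u_2 = 22; u_3 = 43; u_4 = 31; u_5 = 10; u_6 = 16; u_7 = 19; u_8 = 22.
Since u_8 = u_2 = 22, the sequence is eventually periodic: after a pre-period of length 1 it cycles with period 6.
The value 31 first appears (with k ≥ 2) at u_4.

4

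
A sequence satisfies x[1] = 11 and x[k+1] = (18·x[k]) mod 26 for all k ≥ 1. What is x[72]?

10

We have x[1] = 11, x[2] = 16, x[3] = 2, x[4] = 10, x[5] = 24, x[6] = 16.
Since x[6] = x[2] = 16, the sequence is eventually periodic: after a pre-period of length 1 it cycles with period 4.
For k ≥ 2, x[k] depends only on (k - 2) mod 4. (72 - 2) mod 4 = 2, so x[72] = x[4] = 10.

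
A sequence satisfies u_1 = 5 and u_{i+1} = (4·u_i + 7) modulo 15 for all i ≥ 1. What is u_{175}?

5

Listing terms: u_1 = 5, u_2 = 12, u_3 = 10, u_4 = 2, u_5 = 0, u_6 = 7, u_7 = 5.
The sequence repeats with period 6.
(175 - 1) mod 6 = 0, so u_{175} = u_1 = 5.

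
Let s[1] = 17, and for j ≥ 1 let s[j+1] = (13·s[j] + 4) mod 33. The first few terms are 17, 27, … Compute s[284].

Listing terms: s[1] = 17, s[2] = 27, s[3] = 25, s[4] = 32, s[5] = 24, s[6] = 19, s[7] = 20, s[8] = 0, s[9] = 4, s[10] = 23, s[11] = 6, s[12] = 16, s[13] = 14, s[14] = 21, s[15] = 13, s[16] = 8, s[17] = 9, s[18] = 22, s[19] = 26, s[20] = 12, s[21] = 28, s[22] = 5, s[23] = 3, s[24] = 10, s[25] = 2, s[26] = 30, s[27] = 31, s[28] = 11, s[29] = 15, s[30] = 1, s[31] = 17.
Since s[31] = s[1] = 17, the sequence is periodic with period 30.
So s[284] = s[1 + ((284-1) mod 30)] = s[14] = 21.

21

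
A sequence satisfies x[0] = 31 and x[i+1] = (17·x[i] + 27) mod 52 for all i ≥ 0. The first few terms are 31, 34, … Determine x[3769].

34

x[0] = 31,  x[1] = 34,  x[2] = 33,  x[3] = 16,  x[4] = 39,  x[5] = 14,  x[6] = 5,  x[7] = 8,  x[8] = 7,  x[9] = 42,  x[10] = 13,  x[11] = 40,  x[12] = 31.
Since x[12] = x[0] = 31, the sequence is periodic with period 12.
So x[3769] = x[0 + ((3769-0) mod 12)] = x[1] = 34.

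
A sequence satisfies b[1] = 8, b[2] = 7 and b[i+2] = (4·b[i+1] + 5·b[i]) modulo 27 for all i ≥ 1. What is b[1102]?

Listing terms: b[1] = 8,  b[2] = 7,  b[3] = 14,  b[4] = 10,  b[5] = 2,  b[6] = 4,  b[7] = 26,  b[8] = 16,  b[9] = 5,  b[10] = 19,  b[11] = 20,  b[12] = 13,  b[13] = 17,  b[14] = 25,  b[15] = 23,  b[16] = 1,  b[17] = 11,  b[18] = 22,  b[19] = 8,  b[20] = 7.
Since (b[19], b[20]) = (b[1], b[2]) = (8, 7) (two consecutive terms determine the rest), the sequence is periodic with period 18.
So b[1102] = b[1 + ((1102-1) mod 18)] = b[4] = 10.

10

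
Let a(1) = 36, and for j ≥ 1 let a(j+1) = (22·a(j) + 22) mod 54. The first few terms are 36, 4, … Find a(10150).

Listing terms: a(1) = 36,  a(2) = 4,  a(3) = 2,  a(4) = 12,  a(5) = 16,  a(6) = 50,  a(7) = 42,  a(8) = 28,  a(9) = 44,  a(10) = 18,  a(11) = 40,  a(12) = 38,  a(13) = 48,  a(14) = 52,  a(15) = 32,  a(16) = 24,  a(17) = 10,  a(18) = 26,  a(19) = 0,  a(20) = 22,  a(21) = 20,  a(22) = 30,  a(23) = 34,  a(24) = 14,  a(25) = 6,  a(26) = 46,  a(27) = 8,  a(28) = 36.
Since a(28) = a(1) = 36, the sequence is periodic with period 27.
(10150 - 1) mod 27 = 24, so a(10150) = a(25) = 6.

6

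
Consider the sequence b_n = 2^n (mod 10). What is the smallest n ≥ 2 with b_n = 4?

b_1 = 2, b_2 = 4, b_3 = 8, b_4 = 6, b_5 = 2.
The sequence repeats with period 4.
The value 4 first appears (with n ≥ 2) at b_2.

2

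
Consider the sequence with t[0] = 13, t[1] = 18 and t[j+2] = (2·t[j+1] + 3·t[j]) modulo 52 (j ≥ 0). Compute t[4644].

t[0] = 13; t[1] = 18; t[2] = 23; t[3] = 48; t[4] = 9; t[5] = 6; t[6] = 39; t[7] = 44; t[8] = 49; t[9] = 22; t[10] = 35; t[11] = 32; t[12] = 13; t[13] = 18.
Since (t[12], t[13]) = (t[0], t[1]) = (13, 18) (two consecutive terms determine the rest), the sequence is periodic with period 12.
(4644 - 0) mod 12 = 0, so t[4644] = t[0] = 13.

13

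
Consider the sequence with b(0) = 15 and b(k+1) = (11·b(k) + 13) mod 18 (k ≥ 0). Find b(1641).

4

Listing terms: b(0) = 15; b(1) = 16; b(2) = 9; b(3) = 4; b(4) = 3; b(5) = 10; b(6) = 15.
Since b(6) = b(0) = 15, the sequence is periodic with period 6.
So b(1641) = b(0 + ((1641-0) mod 6)) = b(3) = 4.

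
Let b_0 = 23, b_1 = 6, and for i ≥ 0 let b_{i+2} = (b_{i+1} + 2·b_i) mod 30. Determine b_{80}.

b_0 = 23,  b_1 = 6,  b_2 = 22,  b_3 = 4,  b_4 = 18,  b_5 = 26,  b_6 = 2,  b_7 = 24,  b_8 = 28,  b_9 = 16,  b_{10} = 12,  b_{11} = 14,  b_{12} = 8,  b_{13} = 6,  b_{14} = 22.
Since (b_{13}, b_{14}) = (b_1, b_2) = (6, 22) (two consecutive terms determine the rest), the sequence is eventually periodic: after a pre-period of length 1 it cycles with period 12.
For i ≥ 1, b_i depends only on (i - 1) mod 12. (80 - 1) mod 12 = 7, so b_{80} = b_8 = 28.

28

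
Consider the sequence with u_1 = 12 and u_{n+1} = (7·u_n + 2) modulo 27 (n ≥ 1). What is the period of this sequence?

u_1 = 12, u_2 = 5, u_3 = 10, u_4 = 18, u_5 = 20, u_6 = 7, u_7 = 24, u_8 = 8, u_9 = 4, u_{10} = 3, u_{11} = 23, u_{12} = 1, u_{13} = 9, u_{14} = 11, u_{15} = 25, u_{16} = 15, u_{17} = 26, u_{18} = 22, u_{19} = 21, u_{20} = 14, u_{21} = 19, u_{22} = 0, u_{23} = 2, u_{24} = 16, u_{25} = 6, u_{26} = 17, u_{27} = 13, u_{28} = 12.
Since u_{28} = u_1 = 12, the sequence is periodic with period 27.

27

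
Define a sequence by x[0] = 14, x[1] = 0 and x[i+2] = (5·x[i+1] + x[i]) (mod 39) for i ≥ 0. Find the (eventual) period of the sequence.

24

Computing terms: x[0] = 14,  x[1] = 0,  x[2] = 14,  x[3] = 31,  x[4] = 13,  x[5] = 18,  x[6] = 25,  x[7] = 26,  x[8] = 38,  x[9] = 21,  x[10] = 26,  x[11] = 34,  x[12] = 1,  x[13] = 0,  x[14] = 1,  x[15] = 5,  x[16] = 26,  x[17] = 18,  x[18] = 38,  x[19] = 13,  x[20] = 25,  x[21] = 21,  x[22] = 13,  x[23] = 8,  x[24] = 14,  x[25] = 0.
Since (x[24], x[25]) = (x[0], x[1]) = (14, 0) (two consecutive terms determine the rest), the sequence is periodic with period 24.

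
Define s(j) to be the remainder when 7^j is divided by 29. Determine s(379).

s(1) = 7,  s(2) = 20,  s(3) = 24,  s(4) = 23,  s(5) = 16,  s(6) = 25,  s(7) = 1,  s(8) = 7.
The sequence repeats with period 7.
So s(379) = s(1 + ((379-1) mod 7)) = s(1) = 7.

7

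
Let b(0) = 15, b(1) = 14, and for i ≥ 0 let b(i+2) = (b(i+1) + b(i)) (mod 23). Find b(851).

22

Listing terms: b(0) = 15, b(1) = 14, b(2) = 6, b(3) = 20, b(4) = 3, b(5) = 0, b(6) = 3, b(7) = 3, b(8) = 6, b(9) = 9, b(10) = 15, b(11) = 1, b(12) = 16, b(13) = 17, b(14) = 10, b(15) = 4, b(16) = 14, b(17) = 18, b(18) = 9, b(19) = 4, b(20) = 13, b(21) = 17, b(22) = 7, b(23) = 1, b(24) = 8, b(25) = 9, b(26) = 17, b(27) = 3, b(28) = 20, b(29) = 0, b(30) = 20, b(31) = 20, b(32) = 17, b(33) = 14, b(34) = 8, b(35) = 22, b(36) = 7, b(37) = 6, b(38) = 13, b(39) = 19, b(40) = 9, b(41) = 5, b(42) = 14, b(43) = 19, b(44) = 10, b(45) = 6, b(46) = 16, b(47) = 22, b(48) = 15, b(49) = 14.
Since (b(48), b(49)) = (b(0), b(1)) = (15, 14) (two consecutive terms determine the rest), the sequence is periodic with period 48.
(851 - 0) mod 48 = 35, so b(851) = b(35) = 22.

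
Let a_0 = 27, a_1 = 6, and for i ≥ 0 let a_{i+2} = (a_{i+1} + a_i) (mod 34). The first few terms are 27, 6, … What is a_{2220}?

21

a_0 = 27; a_1 = 6; a_2 = 33; a_3 = 5; a_4 = 4; a_5 = 9; a_6 = 13; a_7 = 22; a_8 = 1; a_9 = 23; a_{10} = 24; a_{11} = 13; a_{12} = 3; a_{13} = 16; a_{14} = 19; a_{15} = 1; a_{16} = 20; a_{17} = 21; a_{18} = 7; a_{19} = 28; a_{20} = 1; a_{21} = 29; a_{22} = 30; a_{23} = 25; a_{24} = 21; a_{25} = 12; a_{26} = 33; a_{27} = 11; a_{28} = 10; a_{29} = 21; a_{30} = 31; a_{31} = 18; a_{32} = 15; a_{33} = 33; a_{34} = 14; a_{35} = 13; a_{36} = 27; a_{37} = 6.
Since (a_{36}, a_{37}) = (a_0, a_1) = (27, 6) (two consecutive terms determine the rest), the sequence is periodic with period 36.
So a_{2220} = a_{0 + ((2220-0) mod 36)} = a_{24} = 21.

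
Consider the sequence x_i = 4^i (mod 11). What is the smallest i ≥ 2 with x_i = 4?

We have x_1 = 4,  x_2 = 5,  x_3 = 9,  x_4 = 3,  x_5 = 1,  x_6 = 4.
The sequence repeats with period 5.
The value 4 next appears (with i ≥ 2) at x_6.

6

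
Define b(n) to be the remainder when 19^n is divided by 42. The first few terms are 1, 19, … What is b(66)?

Computing terms: b(0) = 1; b(1) = 19; b(2) = 25; b(3) = 13; b(4) = 37; b(5) = 31; b(6) = 1.
Since b(6) = b(0) = 1, the sequence is periodic with period 6.
So b(66) = b(0 + ((66-0) mod 6)) = b(0) = 1.

1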